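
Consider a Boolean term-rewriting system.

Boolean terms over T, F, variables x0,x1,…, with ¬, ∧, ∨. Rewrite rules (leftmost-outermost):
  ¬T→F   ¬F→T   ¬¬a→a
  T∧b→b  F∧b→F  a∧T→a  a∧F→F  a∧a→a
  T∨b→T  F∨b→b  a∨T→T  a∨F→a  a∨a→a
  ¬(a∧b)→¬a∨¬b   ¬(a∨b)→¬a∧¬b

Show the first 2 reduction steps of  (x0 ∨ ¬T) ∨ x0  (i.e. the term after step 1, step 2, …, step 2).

Answer: after 2 steps: x0 ∨ x0

Working:
  start: (x0 ∨ ¬T) ∨ x0
  →1  (x0 ∨ F) ∨ x0
  →2  x0 ∨ x0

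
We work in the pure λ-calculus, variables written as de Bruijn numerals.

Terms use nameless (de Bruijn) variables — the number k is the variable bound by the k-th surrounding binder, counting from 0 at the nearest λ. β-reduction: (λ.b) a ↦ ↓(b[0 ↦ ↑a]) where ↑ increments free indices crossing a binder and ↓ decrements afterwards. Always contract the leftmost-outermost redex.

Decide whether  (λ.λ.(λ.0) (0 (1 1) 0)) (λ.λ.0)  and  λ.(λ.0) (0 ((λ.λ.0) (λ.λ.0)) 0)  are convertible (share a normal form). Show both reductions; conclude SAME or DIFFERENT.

Answer: SAME — A ⇓ λ.0 (λ.0) 0, B ⇓ λ.0 (λ.0) 0

Reduction:
Term A:
  start: (λ.λ.(λ.0) (0 (1 1) 0)) (λ.λ.0)
  →1  λ.(λ.0) (0 ((λ.λ.0) (λ.λ.0)) 0)
  →2  λ.0 ((λ.λ.0) (λ.λ.0)) 0
  →3  λ.0 (λ.0) 0

Term B:
  start: λ.(λ.0) (0 ((λ.λ.0) (λ.λ.0)) 0)
  →1  λ.0 ((λ.λ.0) (λ.λ.0)) 0
  →2  λ.0 (λ.0) 0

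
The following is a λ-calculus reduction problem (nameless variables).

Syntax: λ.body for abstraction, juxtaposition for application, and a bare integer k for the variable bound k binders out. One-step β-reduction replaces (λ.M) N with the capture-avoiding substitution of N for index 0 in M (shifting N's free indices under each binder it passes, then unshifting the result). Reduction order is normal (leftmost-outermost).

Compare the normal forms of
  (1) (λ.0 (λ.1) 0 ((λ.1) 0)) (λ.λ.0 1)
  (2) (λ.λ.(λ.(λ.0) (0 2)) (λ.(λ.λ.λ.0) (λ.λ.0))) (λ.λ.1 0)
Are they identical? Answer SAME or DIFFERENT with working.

Answer: DIFFERENT — A ⇓ λ.0 (λ.λ.λ.0 1), B ⇓ λ.λ.λ.0

Reduction:
Term A:
  start: (λ.0 (λ.1) 0 ((λ.1) 0)) (λ.λ.0 1)
  →1  (λ.λ.0 1) (λ.λ.λ.0 1) (λ.λ.0 1) ((λ.λ.λ.0 1) (λ.λ.0 1))
  →2  (λ.0 (λ.λ.λ.0 1)) (λ.λ.0 1) ((λ.λ.λ.0 1) (λ.λ.0 1))
  →3  (λ.λ.0 1) (λ.λ.λ.0 1) ((λ.λ.λ.0 1) (λ.λ.0 1))
  →4  (λ.0 (λ.λ.λ.0 1)) ((λ.λ.λ.0 1) (λ.λ.0 1))
  →5  (λ.λ.λ.0 1) (λ.λ.0 1) (λ.λ.λ.0 1)
  →6  (λ.λ.0 1) (λ.λ.λ.0 1)
  →7  λ.0 (λ.λ.λ.0 1)

Term B:
  start: (λ.λ.(λ.(λ.0) (0 2)) (λ.(λ.λ.λ.0) (λ.λ.0))) (λ.λ.1 0)
  →1  λ.(λ.(λ.0) (0 (λ.λ.1 0))) (λ.(λ.λ.λ.0) (λ.λ.0))
  →2  λ.(λ.0) ((λ.(λ.λ.λ.0) (λ.λ.0)) (λ.λ.1 0))
  →3  λ.(λ.(λ.λ.λ.0) (λ.λ.0)) (λ.λ.1 0)
  →4  λ.(λ.λ.λ.0) (λ.λ.0)
  →5  λ.λ.λ.0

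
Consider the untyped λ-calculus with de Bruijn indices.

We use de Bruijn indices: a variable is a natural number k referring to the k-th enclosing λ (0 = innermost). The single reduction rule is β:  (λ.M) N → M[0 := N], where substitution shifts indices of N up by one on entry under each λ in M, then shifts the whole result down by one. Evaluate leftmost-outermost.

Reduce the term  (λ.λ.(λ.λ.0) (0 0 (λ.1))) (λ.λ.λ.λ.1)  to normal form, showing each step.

  start: (λ.λ.(λ.λ.0) (0 0 (λ.1))) (λ.λ.λ.λ.1)
  step 1: λ.(λ.λ.0) (0 0 (λ.1))
  step 2: λ.λ.0

Answer: normal form = λ.λ.0  (in 2 steps)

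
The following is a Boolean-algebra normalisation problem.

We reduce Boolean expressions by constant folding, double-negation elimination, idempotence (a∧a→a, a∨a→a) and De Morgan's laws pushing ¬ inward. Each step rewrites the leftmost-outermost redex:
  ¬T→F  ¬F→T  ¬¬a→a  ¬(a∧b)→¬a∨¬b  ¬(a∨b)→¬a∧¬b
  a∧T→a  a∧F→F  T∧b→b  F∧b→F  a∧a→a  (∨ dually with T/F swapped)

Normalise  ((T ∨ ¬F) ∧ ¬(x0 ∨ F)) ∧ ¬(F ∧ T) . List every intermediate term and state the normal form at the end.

  start: ((T ∨ ¬F) ∧ ¬(x0 ∨ F)) ∧ ¬(F ∧ T)
  step 1: (T ∧ ¬(x0 ∨ F)) ∧ ¬(F ∧ T)
  step 2: ¬(x0 ∨ F) ∧ ¬(F ∧ T)
  step 3: (¬x0 ∧ ¬F) ∧ ¬(F ∧ T)
  step 4: (¬x0 ∧ T) ∧ ¬(F ∧ T)
  step 5: ¬x0 ∧ ¬(F ∧ T)
  step 6: ¬x0 ∧ (¬F ∨ ¬T)
  step 7: ¬x0 ∧ (T ∨ ¬T)
  step 8: ¬x0 ∧ T
  step 9: ¬x0

Answer: normal form = ¬x0  (in 9 steps)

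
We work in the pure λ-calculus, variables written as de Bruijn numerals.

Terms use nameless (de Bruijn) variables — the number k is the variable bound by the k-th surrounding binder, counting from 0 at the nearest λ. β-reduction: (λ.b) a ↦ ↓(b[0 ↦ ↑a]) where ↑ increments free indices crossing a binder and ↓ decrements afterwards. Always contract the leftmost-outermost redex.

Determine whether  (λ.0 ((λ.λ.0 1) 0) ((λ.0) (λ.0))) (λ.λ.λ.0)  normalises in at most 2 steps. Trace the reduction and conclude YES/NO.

Answer: NO — after 2 steps the term is (λ.λ.0) ((λ.0) (λ.0)), not yet normal

Working:
  start: (λ.0 ((λ.λ.0 1) 0) ((λ.0) (λ.0))) (λ.λ.λ.0)
  →1  (λ.λ.λ.0) ((λ.λ.0 1) (λ.λ.λ.0)) ((λ.0) (λ.0))
  →2  (λ.λ.0) ((λ.0) (λ.0))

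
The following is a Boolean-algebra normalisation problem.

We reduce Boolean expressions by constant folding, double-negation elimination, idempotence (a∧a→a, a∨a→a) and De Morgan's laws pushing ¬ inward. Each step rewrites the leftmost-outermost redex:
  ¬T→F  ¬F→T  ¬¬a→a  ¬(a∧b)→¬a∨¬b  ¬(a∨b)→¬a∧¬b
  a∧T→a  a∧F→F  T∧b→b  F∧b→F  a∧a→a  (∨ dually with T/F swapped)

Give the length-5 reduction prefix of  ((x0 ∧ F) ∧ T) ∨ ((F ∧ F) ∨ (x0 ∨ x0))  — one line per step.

Answer: after 5 steps: x0 ∨ x0

Derivation:
  start: ((x0 ∧ F) ∧ T) ∨ ((F ∧ F) ∨ (x0 ∨ x0))
  [1] (x0 ∧ F) ∨ ((F ∧ F) ∨ (x0 ∨ x0))
  [2] F ∨ ((F ∧ F) ∨ (x0 ∨ x0))
  [3] (F ∧ F) ∨ (x0 ∨ x0)
  [4] F ∨ (x0 ∨ x0)
  [5] x0 ∨ x0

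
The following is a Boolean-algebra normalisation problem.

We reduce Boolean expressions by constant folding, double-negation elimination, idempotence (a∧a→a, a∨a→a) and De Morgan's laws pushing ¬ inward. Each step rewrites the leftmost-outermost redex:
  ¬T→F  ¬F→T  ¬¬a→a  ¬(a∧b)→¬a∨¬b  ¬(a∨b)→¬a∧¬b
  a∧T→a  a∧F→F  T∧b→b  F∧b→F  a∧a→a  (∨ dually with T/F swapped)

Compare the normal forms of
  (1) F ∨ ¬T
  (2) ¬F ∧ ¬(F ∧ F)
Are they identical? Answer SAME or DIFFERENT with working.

Term A:
  start: F ∨ ¬T
  [1] ¬T
  [2] F

Term B:
  start: ¬F ∧ ¬(F ∧ F)
  [1] T ∧ ¬(F ∧ F)
  [2] ¬(F ∧ F)
  [3] ¬F ∨ ¬F
  [4] ¬F
  [5] T

Answer: DIFFERENT — A ⇓ F, B ⇓ T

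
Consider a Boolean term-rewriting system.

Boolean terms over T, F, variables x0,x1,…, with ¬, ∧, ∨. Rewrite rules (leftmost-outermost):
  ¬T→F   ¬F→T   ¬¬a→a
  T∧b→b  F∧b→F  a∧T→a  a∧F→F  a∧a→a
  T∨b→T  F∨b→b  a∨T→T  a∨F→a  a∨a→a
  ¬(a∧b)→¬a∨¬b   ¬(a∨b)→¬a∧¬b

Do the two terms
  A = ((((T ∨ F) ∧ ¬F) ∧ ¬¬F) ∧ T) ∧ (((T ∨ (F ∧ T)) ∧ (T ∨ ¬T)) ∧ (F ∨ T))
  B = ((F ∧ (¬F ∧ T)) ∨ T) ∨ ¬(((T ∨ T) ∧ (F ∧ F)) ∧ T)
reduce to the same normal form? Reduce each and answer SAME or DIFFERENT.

Term A:
  start: ((((T ∨ F) ∧ ¬F) ∧ ¬¬F) ∧ T) ∧ (((T ∨ (F ∧ T)) ∧ (T ∨ ¬T)) ∧ (F ∨ T))
  step 1: (((T ∨ F) ∧ ¬F) ∧ ¬¬F) ∧ (((T ∨ (F ∧ T)) ∧ (T ∨ ¬T)) ∧ (F ∨ T))
  step 2: ((T ∧ ¬F) ∧ ¬¬F) ∧ (((T ∨ (F ∧ T)) ∧ (T ∨ ¬T)) ∧ (F ∨ T))
  step 3: (¬F ∧ ¬¬F) ∧ (((T ∨ (F ∧ T)) ∧ (T ∨ ¬T)) ∧ (F ∨ T))
  step 4: (T ∧ ¬¬F) ∧ (((T ∨ (F ∧ T)) ∧ (T ∨ ¬T)) ∧ (F ∨ T))
  step 5: ¬¬F ∧ (((T ∨ (F ∧ T)) ∧ (T ∨ ¬T)) ∧ (F ∨ T))
  step 6: F ∧ (((T ∨ (F ∧ T)) ∧ (T ∨ ¬T)) ∧ (F ∨ T))
  step 7: F

Term B:
  start: ((F ∧ (¬F ∧ T)) ∨ T) ∨ ¬(((T ∨ T) ∧ (F ∧ F)) ∧ T)
  step 1: T ∨ ¬(((T ∨ T) ∧ (F ∧ F)) ∧ T)
  step 2: T

Answer: DIFFERENT — A ⇓ F, B ⇓ T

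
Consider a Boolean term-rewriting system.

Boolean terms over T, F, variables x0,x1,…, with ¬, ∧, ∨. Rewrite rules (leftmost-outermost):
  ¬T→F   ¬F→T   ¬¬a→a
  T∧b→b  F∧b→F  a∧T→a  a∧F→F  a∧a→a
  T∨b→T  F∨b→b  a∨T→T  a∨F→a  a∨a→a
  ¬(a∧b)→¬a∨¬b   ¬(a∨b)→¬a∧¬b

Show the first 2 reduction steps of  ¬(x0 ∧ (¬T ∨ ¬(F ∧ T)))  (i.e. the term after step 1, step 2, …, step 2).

  start: ¬(x0 ∧ (¬T ∨ ¬(F ∧ T)))
  step 1: ¬x0 ∨ ¬(¬T ∨ ¬(F ∧ T))
  step 2: ¬x0 ∨ (¬¬T ∧ ¬¬(F ∧ T))

Answer: after 2 steps: ¬x0 ∨ (¬¬T ∧ ¬¬(F ∧ T))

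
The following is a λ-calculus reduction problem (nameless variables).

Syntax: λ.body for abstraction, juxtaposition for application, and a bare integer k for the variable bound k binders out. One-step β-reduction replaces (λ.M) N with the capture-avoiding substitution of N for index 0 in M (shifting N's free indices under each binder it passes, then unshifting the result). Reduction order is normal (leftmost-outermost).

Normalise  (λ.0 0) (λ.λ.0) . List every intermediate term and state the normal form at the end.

Answer: normal form = λ.0  (in 2 steps)

Derivation:
  start: (λ.0 0) (λ.λ.0)
  →1  (λ.λ.0) (λ.λ.0)
  →2  λ.0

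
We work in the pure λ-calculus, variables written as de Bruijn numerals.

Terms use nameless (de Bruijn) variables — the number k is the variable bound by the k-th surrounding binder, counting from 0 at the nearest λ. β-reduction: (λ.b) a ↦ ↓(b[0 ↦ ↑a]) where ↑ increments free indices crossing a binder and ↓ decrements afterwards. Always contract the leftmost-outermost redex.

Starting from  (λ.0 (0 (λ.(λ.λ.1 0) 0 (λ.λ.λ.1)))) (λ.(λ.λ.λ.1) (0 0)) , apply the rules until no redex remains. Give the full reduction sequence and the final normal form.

Answer: normal form = λ.λ.1  (in 3 steps)

Derivation:
  start: (λ.0 (0 (λ.(λ.λ.1 0) 0 (λ.λ.λ.1)))) (λ.(λ.λ.λ.1) (0 0))
  [1] (λ.(λ.λ.λ.1) (0 0)) ((λ.(λ.λ.λ.1) (0 0)) (λ.(λ.λ.1 0) 0 (λ.λ.λ.1)))
  [2] (λ.λ.λ.1) ((λ.(λ.λ.λ.1) (0 0)) (λ.(λ.λ.1 0) 0 (λ.λ.λ.1)) ((λ.(λ.λ.λ.1) (0 0)) (λ.(λ.λ.1 0) 0 (λ.λ.λ.1))))
  [3] λ.λ.1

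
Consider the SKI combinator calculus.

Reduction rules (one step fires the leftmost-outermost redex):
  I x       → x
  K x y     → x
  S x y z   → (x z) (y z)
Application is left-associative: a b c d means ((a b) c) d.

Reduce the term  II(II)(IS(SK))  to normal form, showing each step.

Answer: normal form = S(SK)  (in 5 steps)

Reduction:
  start: II(II)(IS(SK))
  [1] I(II)(IS(SK))
  [2] II(IS(SK))
  [3] I(IS(SK))
  [4] IS(SK)
  [5] S(SK)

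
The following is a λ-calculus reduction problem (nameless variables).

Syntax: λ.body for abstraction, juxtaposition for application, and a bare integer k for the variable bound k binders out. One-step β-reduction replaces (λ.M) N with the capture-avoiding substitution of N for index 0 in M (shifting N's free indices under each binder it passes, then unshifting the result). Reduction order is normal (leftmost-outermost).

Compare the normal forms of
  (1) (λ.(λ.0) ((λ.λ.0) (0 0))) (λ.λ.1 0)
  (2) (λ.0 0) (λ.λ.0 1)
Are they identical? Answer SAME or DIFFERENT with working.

Term A:
  start: (λ.(λ.0) ((λ.λ.0) (0 0))) (λ.λ.1 0)
  →1  (λ.0) ((λ.λ.0) ((λ.λ.1 0) (λ.λ.1 0)))
  →2  (λ.λ.0) ((λ.λ.1 0) (λ.λ.1 0))
  →3  λ.0

Term B:
  start: (λ.0 0) (λ.λ.0 1)
  →1  (λ.λ.0 1) (λ.λ.0 1)
  →2  λ.0 (λ.λ.0 1)

Answer: DIFFERENT — A ⇓ λ.0, B ⇓ λ.0 (λ.λ.0 1)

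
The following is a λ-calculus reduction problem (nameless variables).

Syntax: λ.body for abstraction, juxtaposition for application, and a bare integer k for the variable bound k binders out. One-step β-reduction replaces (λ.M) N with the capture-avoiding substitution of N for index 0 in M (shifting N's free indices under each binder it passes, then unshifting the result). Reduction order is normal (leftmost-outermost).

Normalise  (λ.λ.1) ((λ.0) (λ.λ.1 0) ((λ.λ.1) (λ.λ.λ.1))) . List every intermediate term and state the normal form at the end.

Answer: normal form = λ.λ.λ.λ.λ.1  (in 5 steps)

Derivation:
  start: (λ.λ.1) ((λ.0) (λ.λ.1 0) ((λ.λ.1) (λ.λ.λ.1)))
  step 1: λ.(λ.0) (λ.λ.1 0) ((λ.λ.1) (λ.λ.λ.1))
  step 2: λ.(λ.λ.1 0) ((λ.λ.1) (λ.λ.λ.1))
  step 3: λ.λ.(λ.λ.1) (λ.λ.λ.1) 0
  step 4: λ.λ.(λ.λ.λ.λ.1) 0
  step 5: λ.λ.λ.λ.λ.1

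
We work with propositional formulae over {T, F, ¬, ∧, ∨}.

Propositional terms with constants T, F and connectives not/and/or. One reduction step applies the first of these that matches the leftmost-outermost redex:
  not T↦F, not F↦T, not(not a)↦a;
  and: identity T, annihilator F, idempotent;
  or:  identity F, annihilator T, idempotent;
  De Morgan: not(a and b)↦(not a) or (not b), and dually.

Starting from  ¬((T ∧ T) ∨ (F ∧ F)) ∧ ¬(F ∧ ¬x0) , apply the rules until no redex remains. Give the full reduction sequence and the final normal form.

Answer: normal form = F  (in 6 steps)

Working:
  start: ¬((T ∧ T) ∨ (F ∧ F)) ∧ ¬(F ∧ ¬x0)
  step 1: (¬(T ∧ T) ∧ ¬(F ∧ F)) ∧ ¬(F ∧ ¬x0)
  step 2: ((¬T ∨ ¬T) ∧ ¬(F ∧ F)) ∧ ¬(F ∧ ¬x0)
  step 3: (¬T ∧ ¬(F ∧ F)) ∧ ¬(F ∧ ¬x0)
  step 4: (F ∧ ¬(F ∧ F)) ∧ ¬(F ∧ ¬x0)
  step 5: F ∧ ¬(F ∧ ¬x0)
  step 6: F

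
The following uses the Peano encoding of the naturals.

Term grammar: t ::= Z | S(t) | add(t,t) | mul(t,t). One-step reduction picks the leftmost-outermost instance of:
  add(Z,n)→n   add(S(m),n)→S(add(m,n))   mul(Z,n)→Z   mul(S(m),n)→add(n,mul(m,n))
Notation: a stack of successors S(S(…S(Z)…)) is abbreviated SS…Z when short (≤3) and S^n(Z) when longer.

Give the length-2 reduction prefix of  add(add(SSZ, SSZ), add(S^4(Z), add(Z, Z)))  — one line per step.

  start: add(add(SSZ, SSZ), add(S^4(Z), add(Z, Z)))
  →1  add(S(add(SZ, SSZ)), add(S^4(Z), add(Z, Z)))
  →2  S(add(add(SZ, SSZ), add(S^4(Z), add(Z, Z))))

Answer: after 2 steps: S(add(add(SZ, SSZ), add(S^4(Z), add(Z, Z))))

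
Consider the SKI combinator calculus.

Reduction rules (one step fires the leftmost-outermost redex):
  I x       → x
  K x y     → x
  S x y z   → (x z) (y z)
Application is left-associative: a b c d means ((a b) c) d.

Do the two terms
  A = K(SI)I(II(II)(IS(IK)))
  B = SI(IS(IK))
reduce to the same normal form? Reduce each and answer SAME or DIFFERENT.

Term A:
  start: K(SI)I(II(II)(IS(IK)))
  [1] SI(II(II)(IS(IK)))
  [2] SI(I(II)(IS(IK)))
  [3] SI(II(IS(IK)))
  [4] SI(I(IS(IK)))
  [5] SI(IS(IK))
  [6] SI(S(IK))
  [7] SI(SK)

Term B:
  start: SI(IS(IK))
  [1] SI(S(IK))
  [2] SI(SK)

Answer: SAME — A ⇓ SI(SK), B ⇓ SI(SK)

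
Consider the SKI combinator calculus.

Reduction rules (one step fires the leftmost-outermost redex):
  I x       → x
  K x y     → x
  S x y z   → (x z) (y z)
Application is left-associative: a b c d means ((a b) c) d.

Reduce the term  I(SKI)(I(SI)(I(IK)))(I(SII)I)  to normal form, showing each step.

  start: I(SKI)(I(SI)(I(IK)))(I(SII)I)
  →1  SKI(I(SI)(I(IK)))(I(SII)I)
  →2  K(I(SI)(I(IK)))(I(I(SI)(I(IK))))(I(SII)I)
  →3  I(SI)(I(IK))(I(SII)I)
  →4  SI(I(IK))(I(SII)I)
  →5  I(I(SII)I)(I(IK)(I(SII)I))
  →6  I(SII)I(I(IK)(I(SII)I))
  →7  SIII(I(IK)(I(SII)I))
  →8  II(II)(I(IK)(I(SII)I))
  →9  I(II)(I(IK)(I(SII)I))
  →10  II(I(IK)(I(SII)I))
  →11  I(I(IK)(I(SII)I))
  →12  I(IK)(I(SII)I)
  →13  IK(I(SII)I)
  →14  K(I(SII)I)
  →15  K(SIII)
  →16  K(II(II))
  →17  K(I(II))
  →18  K(II)
  →19  KI

Answer: normal form = KI  (in 19 steps)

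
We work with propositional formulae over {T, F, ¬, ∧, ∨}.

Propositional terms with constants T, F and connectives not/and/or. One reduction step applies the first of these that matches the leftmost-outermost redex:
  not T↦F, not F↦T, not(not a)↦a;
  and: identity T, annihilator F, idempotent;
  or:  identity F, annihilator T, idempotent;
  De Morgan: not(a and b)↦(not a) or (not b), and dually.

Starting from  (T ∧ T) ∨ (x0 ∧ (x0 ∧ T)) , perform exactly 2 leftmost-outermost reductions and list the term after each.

Answer: after 2 steps: T

Derivation:
  start: (T ∧ T) ∨ (x0 ∧ (x0 ∧ T))
  [1] T ∨ (x0 ∧ (x0 ∧ T))
  [2] T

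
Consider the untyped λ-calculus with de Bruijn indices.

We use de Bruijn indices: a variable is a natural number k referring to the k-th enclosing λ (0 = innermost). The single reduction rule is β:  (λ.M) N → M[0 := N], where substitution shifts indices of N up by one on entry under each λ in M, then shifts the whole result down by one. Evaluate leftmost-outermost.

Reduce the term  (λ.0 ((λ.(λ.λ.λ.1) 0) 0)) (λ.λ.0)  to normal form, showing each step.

Answer: normal form = λ.0  (in 2 steps)

Reduction:
  start: (λ.0 ((λ.(λ.λ.λ.1) 0) 0)) (λ.λ.0)
  [1] (λ.λ.0) ((λ.(λ.λ.λ.1) 0) (λ.λ.0))
  [2] λ.0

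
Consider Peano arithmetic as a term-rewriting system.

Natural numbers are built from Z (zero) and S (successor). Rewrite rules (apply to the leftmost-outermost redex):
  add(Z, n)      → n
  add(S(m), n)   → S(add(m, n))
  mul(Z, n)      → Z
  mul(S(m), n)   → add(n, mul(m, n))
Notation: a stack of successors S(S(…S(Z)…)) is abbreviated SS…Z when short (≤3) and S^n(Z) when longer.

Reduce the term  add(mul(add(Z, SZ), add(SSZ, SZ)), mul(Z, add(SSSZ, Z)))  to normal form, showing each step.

Answer: normal form = SSSZ  (in 15 steps)

Working:
  start: add(mul(add(Z, SZ), add(SSZ, SZ)), mul(Z, add(SSSZ, Z)))
  [1] add(mul(SZ, add(SSZ, SZ)), mul(Z, add(SSSZ, Z)))
  [2] add(add(add(SSZ, SZ), mul(Z, add(SSZ, SZ))), mul(Z, add(SSSZ, Z)))
  [3] add(add(S(add(SZ, SZ)), mul(Z, add(SSZ, SZ))), mul(Z, add(SSSZ, Z)))
  [4] add(S(add(add(SZ, SZ), mul(Z, add(SSZ, SZ)))), mul(Z, add(SSSZ, Z)))
  [5] S(add(add(add(SZ, SZ), mul(Z, add(SSZ, SZ))), mul(Z, add(SSSZ, Z))))
  [6] S(add(add(S(add(Z, SZ)), mul(Z, add(SSZ, SZ))), mul(Z, add(SSSZ, Z))))
  [7] S(add(S(add(add(Z, SZ), mul(Z, add(SSZ, SZ)))), mul(Z, add(SSSZ, Z))))
  [8] S(S(add(add(add(Z, SZ), mul(Z, add(SSZ, SZ))), mul(Z, add(SSSZ, Z)))))
  [9] S(S(add(add(SZ, mul(Z, add(SSZ, SZ))), mul(Z, add(SSSZ, Z)))))
  [10] S(S(add(S(add(Z, mul(Z, add(SSZ, SZ)))), mul(Z, add(SSSZ, Z)))))
  [11] S(S(S(add(add(Z, mul(Z, add(SSZ, SZ))), mul(Z, add(SSSZ, Z))))))
  [12] S(S(S(add(mul(Z, add(SSZ, SZ)), mul(Z, add(SSSZ, Z))))))
  [13] S(S(S(add(Z, mul(Z, add(SSSZ, Z))))))
  [14] S(S(S(mul(Z, add(SSSZ, Z)))))
  [15] SSSZ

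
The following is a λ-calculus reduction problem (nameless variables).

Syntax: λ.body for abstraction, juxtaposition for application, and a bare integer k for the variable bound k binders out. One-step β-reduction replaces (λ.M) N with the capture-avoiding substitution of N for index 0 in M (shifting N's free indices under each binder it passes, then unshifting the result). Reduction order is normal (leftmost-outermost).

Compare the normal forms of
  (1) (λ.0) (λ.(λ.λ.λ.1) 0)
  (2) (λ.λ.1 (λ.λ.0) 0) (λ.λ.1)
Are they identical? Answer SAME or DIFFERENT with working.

Term A:
  start: (λ.0) (λ.(λ.λ.λ.1) 0)
  →1  λ.(λ.λ.λ.1) 0
  →2  λ.λ.λ.1

Term B:
  start: (λ.λ.1 (λ.λ.0) 0) (λ.λ.1)
  →1  λ.(λ.λ.1) (λ.λ.0) 0
  →2  λ.(λ.λ.λ.0) 0
  →3  λ.λ.λ.0

Answer: DIFFERENT — A ⇓ λ.λ.λ.1, B ⇓ λ.λ.λ.0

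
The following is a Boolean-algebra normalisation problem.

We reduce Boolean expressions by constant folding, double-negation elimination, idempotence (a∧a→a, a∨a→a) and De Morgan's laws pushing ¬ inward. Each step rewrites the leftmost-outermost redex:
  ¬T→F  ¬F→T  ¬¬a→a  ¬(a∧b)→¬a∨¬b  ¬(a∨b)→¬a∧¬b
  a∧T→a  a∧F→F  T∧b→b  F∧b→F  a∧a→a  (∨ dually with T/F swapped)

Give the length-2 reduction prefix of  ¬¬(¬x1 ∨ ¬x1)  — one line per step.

Answer: after 2 steps: ¬x1

Working:
  start: ¬¬(¬x1 ∨ ¬x1)
  step 1: ¬x1 ∨ ¬x1
  step 2: ¬x1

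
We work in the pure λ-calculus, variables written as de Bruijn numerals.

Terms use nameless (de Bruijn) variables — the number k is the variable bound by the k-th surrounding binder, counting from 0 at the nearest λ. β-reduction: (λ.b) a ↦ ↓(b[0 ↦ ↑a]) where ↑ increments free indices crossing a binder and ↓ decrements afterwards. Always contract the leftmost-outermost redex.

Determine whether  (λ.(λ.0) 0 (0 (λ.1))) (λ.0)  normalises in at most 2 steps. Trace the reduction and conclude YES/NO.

Answer: NO — after 2 steps the term is (λ.0) ((λ.0) (λ.λ.0)), not yet normal

Working:
  start: (λ.(λ.0) 0 (0 (λ.1))) (λ.0)
  →1  (λ.0) (λ.0) ((λ.0) (λ.λ.0))
  →2  (λ.0) ((λ.0) (λ.λ.0))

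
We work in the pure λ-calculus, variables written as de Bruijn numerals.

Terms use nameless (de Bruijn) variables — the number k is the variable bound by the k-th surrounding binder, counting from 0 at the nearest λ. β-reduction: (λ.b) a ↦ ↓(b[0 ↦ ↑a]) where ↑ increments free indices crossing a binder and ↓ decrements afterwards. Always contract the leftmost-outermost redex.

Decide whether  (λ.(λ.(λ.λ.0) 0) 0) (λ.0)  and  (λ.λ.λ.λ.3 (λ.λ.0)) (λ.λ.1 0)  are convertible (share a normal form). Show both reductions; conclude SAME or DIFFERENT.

Term A:
  start: (λ.(λ.(λ.λ.0) 0) 0) (λ.0)
  →1  (λ.(λ.λ.0) 0) (λ.0)
  →2  (λ.λ.0) (λ.0)
  →3  λ.0

Term B:
  start: (λ.λ.λ.λ.3 (λ.λ.0)) (λ.λ.1 0)
  →1  λ.λ.λ.(λ.λ.1 0) (λ.λ.0)
  →2  λ.λ.λ.λ.(λ.λ.0) 0
  →3  λ.λ.λ.λ.λ.0

Answer: DIFFERENT — A ⇓ λ.0, B ⇓ λ.λ.λ.λ.λ.0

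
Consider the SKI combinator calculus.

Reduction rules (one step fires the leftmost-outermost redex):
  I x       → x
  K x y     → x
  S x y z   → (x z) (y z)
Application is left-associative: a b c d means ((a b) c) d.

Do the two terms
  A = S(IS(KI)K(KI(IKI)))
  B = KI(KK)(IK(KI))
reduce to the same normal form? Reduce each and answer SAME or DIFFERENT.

Answer: DIFFERENT — A ⇓ S(KI), B ⇓ K(KI)

Derivation:
Term A:
  start: S(IS(KI)K(KI(IKI)))
  step 1: S(S(KI)K(KI(IKI)))
  step 2: S(KI(KI(IKI))(K(KI(IKI))))
  step 3: S(I(K(KI(IKI))))
  step 4: S(K(KI(IKI)))
  step 5: S(KI)

Term B:
  start: KI(KK)(IK(KI))
  step 1: I(IK(KI))
  step 2: IK(KI)
  step 3: K(KI)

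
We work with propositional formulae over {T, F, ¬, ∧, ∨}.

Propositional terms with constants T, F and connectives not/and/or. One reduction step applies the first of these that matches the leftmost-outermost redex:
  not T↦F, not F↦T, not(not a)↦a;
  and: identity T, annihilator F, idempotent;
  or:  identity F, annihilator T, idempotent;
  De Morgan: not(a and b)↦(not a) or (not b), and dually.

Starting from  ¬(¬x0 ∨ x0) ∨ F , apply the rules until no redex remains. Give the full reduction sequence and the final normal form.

  start: ¬(¬x0 ∨ x0) ∨ F
  →1  ¬(¬x0 ∨ x0)
  →2  ¬¬x0 ∧ ¬x0
  →3  x0 ∧ ¬x0

Answer: normal form = x0 ∧ ¬x0  (in 3 steps)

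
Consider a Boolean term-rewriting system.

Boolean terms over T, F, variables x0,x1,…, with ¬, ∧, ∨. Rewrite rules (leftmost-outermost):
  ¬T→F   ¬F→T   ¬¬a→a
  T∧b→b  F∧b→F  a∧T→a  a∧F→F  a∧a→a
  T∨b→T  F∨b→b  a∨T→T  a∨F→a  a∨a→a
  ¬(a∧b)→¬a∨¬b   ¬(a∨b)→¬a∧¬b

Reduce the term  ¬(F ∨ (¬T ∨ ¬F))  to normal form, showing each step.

  start: ¬(F ∨ (¬T ∨ ¬F))
  step 1: ¬F ∧ ¬(¬T ∨ ¬F)
  step 2: T ∧ ¬(¬T ∨ ¬F)
  step 3: ¬(¬T ∨ ¬F)
  step 4: ¬¬T ∧ ¬¬F
  step 5: T ∧ ¬¬F
  step 6: ¬¬F
  step 7: F

Answer: normal form = F  (in 7 steps)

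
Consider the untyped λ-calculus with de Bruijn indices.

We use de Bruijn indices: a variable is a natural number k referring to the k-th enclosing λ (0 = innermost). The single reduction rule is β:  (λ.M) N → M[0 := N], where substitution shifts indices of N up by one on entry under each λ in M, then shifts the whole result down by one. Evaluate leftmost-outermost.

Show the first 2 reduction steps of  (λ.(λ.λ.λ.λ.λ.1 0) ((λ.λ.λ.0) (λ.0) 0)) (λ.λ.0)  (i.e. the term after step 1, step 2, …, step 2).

  start: (λ.(λ.λ.λ.λ.λ.1 0) ((λ.λ.λ.0) (λ.0) 0)) (λ.λ.0)
  →1  (λ.λ.λ.λ.λ.1 0) ((λ.λ.λ.0) (λ.0) (λ.λ.0))
  →2  λ.λ.λ.λ.1 0

Answer: after 2 steps: λ.λ.λ.λ.1 0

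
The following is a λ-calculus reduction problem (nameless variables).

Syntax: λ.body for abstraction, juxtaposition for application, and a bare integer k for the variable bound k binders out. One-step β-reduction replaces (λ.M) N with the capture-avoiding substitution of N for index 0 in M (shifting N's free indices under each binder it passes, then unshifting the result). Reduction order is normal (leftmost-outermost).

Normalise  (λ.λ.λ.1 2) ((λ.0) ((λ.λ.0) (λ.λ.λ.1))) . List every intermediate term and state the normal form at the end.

Answer: normal form = λ.λ.1 (λ.0)  (in 3 steps)

Derivation:
  start: (λ.λ.λ.1 2) ((λ.0) ((λ.λ.0) (λ.λ.λ.1)))
  [1] λ.λ.1 ((λ.0) ((λ.λ.0) (λ.λ.λ.1)))
  [2] λ.λ.1 ((λ.λ.0) (λ.λ.λ.1))
  [3] λ.λ.1 (λ.0)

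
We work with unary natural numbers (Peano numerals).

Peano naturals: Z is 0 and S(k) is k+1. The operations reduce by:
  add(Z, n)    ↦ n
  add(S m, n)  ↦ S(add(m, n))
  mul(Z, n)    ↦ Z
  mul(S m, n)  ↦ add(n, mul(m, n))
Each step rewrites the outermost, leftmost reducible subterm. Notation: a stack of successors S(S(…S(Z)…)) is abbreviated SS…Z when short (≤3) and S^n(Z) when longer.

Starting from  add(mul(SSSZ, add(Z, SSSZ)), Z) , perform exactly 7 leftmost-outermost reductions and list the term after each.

  start: add(mul(SSSZ, add(Z, SSSZ)), Z)
  [1] add(add(add(Z, SSSZ), mul(SSZ, add(Z, SSSZ))), Z)
  [2] add(add(SSSZ, mul(SSZ, add(Z, SSSZ))), Z)
  [3] add(S(add(SSZ, mul(SSZ, add(Z, SSSZ)))), Z)
  [4] S(add(add(SSZ, mul(SSZ, add(Z, SSSZ))), Z))
  [5] S(add(S(add(SZ, mul(SSZ, add(Z, SSSZ)))), Z))
  [6] S(S(add(add(SZ, mul(SSZ, add(Z, SSSZ))), Z)))
  [7] S(S(add(S(add(Z, mul(SSZ, add(Z, SSSZ)))), Z)))

Answer: after 7 steps: S(S(add(S(add(Z, mul(SSZ, add(Z, SSSZ)))), Z)))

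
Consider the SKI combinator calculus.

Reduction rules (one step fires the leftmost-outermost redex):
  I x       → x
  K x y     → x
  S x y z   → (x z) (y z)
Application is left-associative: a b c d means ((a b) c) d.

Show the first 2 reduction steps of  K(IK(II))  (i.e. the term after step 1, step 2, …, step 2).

  start: K(IK(II))
  →1  K(K(II))
  →2  K(KI)

Answer: after 2 steps: K(KI)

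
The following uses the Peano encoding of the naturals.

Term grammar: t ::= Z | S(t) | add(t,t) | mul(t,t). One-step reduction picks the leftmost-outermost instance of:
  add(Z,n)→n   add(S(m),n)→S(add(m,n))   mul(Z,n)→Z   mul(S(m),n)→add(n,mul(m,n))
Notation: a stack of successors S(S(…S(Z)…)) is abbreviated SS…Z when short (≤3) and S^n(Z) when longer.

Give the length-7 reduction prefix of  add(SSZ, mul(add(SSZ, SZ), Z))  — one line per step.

Answer: after 7 steps: S(S(mul(S(add(Z, SZ)), Z)))

Working:
  start: add(SSZ, mul(add(SSZ, SZ), Z))
  [1] S(add(SZ, mul(add(SSZ, SZ), Z)))
  [2] S(S(add(Z, mul(add(SSZ, SZ), Z))))
  [3] S(S(mul(add(SSZ, SZ), Z)))
  [4] S(S(mul(S(add(SZ, SZ)), Z)))
  [5] S(S(add(Z, mul(add(SZ, SZ), Z))))
  [6] S(S(mul(add(SZ, SZ), Z)))
  [7] S(S(mul(S(add(Z, SZ)), Z)))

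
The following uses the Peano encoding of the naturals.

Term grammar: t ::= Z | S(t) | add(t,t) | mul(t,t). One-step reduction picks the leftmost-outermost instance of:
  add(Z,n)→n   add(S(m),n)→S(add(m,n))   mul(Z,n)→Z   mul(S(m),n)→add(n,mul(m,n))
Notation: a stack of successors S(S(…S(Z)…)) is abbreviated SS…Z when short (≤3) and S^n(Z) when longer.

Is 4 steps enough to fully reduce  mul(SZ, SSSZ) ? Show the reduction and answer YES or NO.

  start: mul(SZ, SSSZ)
  →1  add(SSSZ, mul(Z, SSSZ))
  →2  S(add(SSZ, mul(Z, SSSZ)))
  →3  S(S(add(SZ, mul(Z, SSSZ))))
  →4  S(S(S(add(Z, mul(Z, SSSZ)))))

Answer: NO — after 4 steps the term is S(S(S(add(Z, mul(Z, SSSZ))))), not yet normal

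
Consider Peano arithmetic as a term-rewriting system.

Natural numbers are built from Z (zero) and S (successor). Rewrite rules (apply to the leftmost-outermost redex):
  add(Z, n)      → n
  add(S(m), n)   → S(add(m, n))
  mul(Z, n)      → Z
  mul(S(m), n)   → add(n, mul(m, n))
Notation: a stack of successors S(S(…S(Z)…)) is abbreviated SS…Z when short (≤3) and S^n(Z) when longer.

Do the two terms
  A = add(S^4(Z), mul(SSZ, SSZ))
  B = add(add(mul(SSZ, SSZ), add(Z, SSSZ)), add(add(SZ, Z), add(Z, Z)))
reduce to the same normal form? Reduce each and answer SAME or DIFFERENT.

Answer: SAME — A ⇓ S^8(Z), B ⇓ S^8(Z)

Reduction:
Term A:
  start: add(S^4(Z), mul(SSZ, SSZ))
  [1] S(add(SSSZ, mul(SSZ, SSZ)))
  [2] S(S(add(SSZ, mul(SSZ, SSZ))))
  [3] S(S(S(add(SZ, mul(SSZ, SSZ)))))
  [4] S(S(S(S(add(Z, mul(SSZ, SSZ))))))
  [5] S(S(S(S(mul(SSZ, SSZ)))))
  [6] S(S(S(S(add(SSZ, mul(SZ, SSZ))))))
  [7] S(S(S(S(S(add(SZ, mul(SZ, SSZ)))))))
  [8] S(S(S(S(S(S(add(Z, mul(SZ, SSZ))))))))
  [9] S(S(S(S(S(S(mul(SZ, SSZ)))))))
  [10] S(S(S(S(S(S(add(SSZ, mul(Z, SSZ))))))))
  [11] S(S(S(S(S(S(S(add(SZ, mul(Z, SSZ)))))))))
  [12] S(S(S(S(S(S(S(S(add(Z, mul(Z, SSZ))))))))))
  [13] S(S(S(S(S(S(S(S(mul(Z, SSZ)))))))))
  [14] S^8(Z)

Term B:
  start: add(add(mul(SSZ, SSZ), add(Z, SSSZ)), add(add(SZ, Z), add(Z, Z)))
  [1] add(add(add(SSZ, mul(SZ, SSZ)), add(Z, SSSZ)), add(add(SZ, Z), add(Z, Z)))
  [2] add(add(S(add(SZ, mul(SZ, SSZ))), add(Z, SSSZ)), add(add(SZ, Z), add(Z, Z)))
  [3] add(S(add(add(SZ, mul(SZ, SSZ)), add(Z, SSSZ))), add(add(SZ, Z), add(Z, Z)))
  [4] S(add(add(add(SZ, mul(SZ, SSZ)), add(Z, SSSZ)), add(add(SZ, Z), add(Z, Z))))
  [5] S(add(add(S(add(Z, mul(SZ, SSZ))), add(Z, SSSZ)), add(add(SZ, Z), add(Z, Z))))
  [6] S(add(S(add(add(Z, mul(SZ, SSZ)), add(Z, SSSZ))), add(add(SZ, Z), add(Z, Z))))
  [7] S(S(add(add(add(Z, mul(SZ, SSZ)), add(Z, SSSZ)), add(add(SZ, Z), add(Z, Z)))))
  [8] S(S(add(add(mul(SZ, SSZ), add(Z, SSSZ)), add(add(SZ, Z), add(Z, Z)))))
  [9] S(S(add(add(add(SSZ, mul(Z, SSZ)), add(Z, SSSZ)), add(add(SZ, Z), add(Z, Z)))))
  [10] S(S(add(add(S(add(SZ, mul(Z, SSZ))), add(Z, SSSZ)), add(add(SZ, Z), add(Z, Z)))))
  [11] S(S(add(S(add(add(SZ, mul(Z, SSZ)), add(Z, SSSZ))), add(add(SZ, Z), add(Z, Z)))))
  [12] S(S(S(add(add(add(SZ, mul(Z, SSZ)), add(Z, SSSZ)), add(add(SZ, Z), add(Z, Z))))))
  [13] S(S(S(add(add(S(add(Z, mul(Z, SSZ))), add(Z, SSSZ)), add(add(SZ, Z), add(Z, Z))))))
  [14] S(S(S(add(S(add(add(Z, mul(Z, SSZ)), add(Z, SSSZ))), add(add(SZ, Z), add(Z, Z))))))
  [15] S(S(S(S(add(add(add(Z, mul(Z, SSZ)), add(Z, SSSZ)), add(add(SZ, Z), add(Z, Z)))))))
  [16] S(S(S(S(add(add(mul(Z, SSZ), add(Z, SSSZ)), add(add(SZ, Z), add(Z, Z)))))))
  [17] S(S(S(S(add(add(Z, add(Z, SSSZ)), add(add(SZ, Z), add(Z, Z)))))))
  [18] S(S(S(S(add(add(Z, SSSZ), add(add(SZ, Z), add(Z, Z)))))))
  [19] S(S(S(S(add(SSSZ, add(add(SZ, Z), add(Z, Z)))))))
  [20] S(S(S(S(S(add(SSZ, add(add(SZ, Z), add(Z, Z))))))))
  [21] S(S(S(S(S(S(add(SZ, add(add(SZ, Z), add(Z, Z)))))))))
  [22] S(S(S(S(S(S(S(add(Z, add(add(SZ, Z), add(Z, Z))))))))))
  [23] S(S(S(S(S(S(S(add(add(SZ, Z), add(Z, Z)))))))))
  [24] S(S(S(S(S(S(S(add(S(add(Z, Z)), add(Z, Z)))))))))
  [25] S(S(S(S(S(S(S(S(add(add(Z, Z), add(Z, Z))))))))))
  [26] S(S(S(S(S(S(S(S(add(Z, add(Z, Z))))))))))
  [27] S(S(S(S(S(S(S(S(add(Z, Z)))))))))
  [28] S^8(Z)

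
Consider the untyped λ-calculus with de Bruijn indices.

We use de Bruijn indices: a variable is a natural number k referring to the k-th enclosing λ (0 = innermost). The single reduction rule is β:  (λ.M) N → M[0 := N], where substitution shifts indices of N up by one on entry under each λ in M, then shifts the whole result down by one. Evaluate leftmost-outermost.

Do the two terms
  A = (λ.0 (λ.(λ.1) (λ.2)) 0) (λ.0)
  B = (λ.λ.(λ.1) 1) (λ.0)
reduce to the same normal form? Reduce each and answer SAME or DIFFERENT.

Term A:
  start: (λ.0 (λ.(λ.1) (λ.2)) 0) (λ.0)
  [1] (λ.0) (λ.(λ.1) (λ.λ.0)) (λ.0)
  [2] (λ.(λ.1) (λ.λ.0)) (λ.0)
  [3] (λ.λ.0) (λ.λ.0)
  [4] λ.0

Term B:
  start: (λ.λ.(λ.1) 1) (λ.0)
  [1] λ.(λ.1) (λ.0)
  [2] λ.0

Answer: SAME — A ⇓ λ.0, B ⇓ λ.0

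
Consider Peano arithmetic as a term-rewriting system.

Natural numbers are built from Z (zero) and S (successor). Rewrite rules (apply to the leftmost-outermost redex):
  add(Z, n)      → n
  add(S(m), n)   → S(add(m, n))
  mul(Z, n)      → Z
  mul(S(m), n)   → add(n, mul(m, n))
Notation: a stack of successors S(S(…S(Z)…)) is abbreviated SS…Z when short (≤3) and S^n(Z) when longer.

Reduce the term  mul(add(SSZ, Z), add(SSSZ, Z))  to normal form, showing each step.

  start: mul(add(SSZ, Z), add(SSSZ, Z))
  →1  mul(S(add(SZ, Z)), add(SSSZ, Z))
  →2  add(add(SSSZ, Z), mul(add(SZ, Z), add(SSSZ, Z)))
  →3  add(S(add(SSZ, Z)), mul(add(SZ, Z), add(SSSZ, Z)))
  →4  S(add(add(SSZ, Z), mul(add(SZ, Z), add(SSSZ, Z))))
  →5  S(add(S(add(SZ, Z)), mul(add(SZ, Z), add(SSSZ, Z))))
  →6  S(S(add(add(SZ, Z), mul(add(SZ, Z), add(SSSZ, Z)))))
  →7  S(S(add(S(add(Z, Z)), mul(add(SZ, Z), add(SSSZ, Z)))))
  →8  S(S(S(add(add(Z, Z), mul(add(SZ, Z), add(SSSZ, Z))))))
  →9  S(S(S(add(Z, mul(add(SZ, Z), add(SSSZ, Z))))))
  →10  S(S(S(mul(add(SZ, Z), add(SSSZ, Z)))))
  →11  S(S(S(mul(S(add(Z, Z)), add(SSSZ, Z)))))
  →12  S(S(S(add(add(SSSZ, Z), mul(add(Z, Z), add(SSSZ, Z))))))
  →13  S(S(S(add(S(add(SSZ, Z)), mul(add(Z, Z), add(SSSZ, Z))))))
  →14  S(S(S(S(add(add(SSZ, Z), mul(add(Z, Z), add(SSSZ, Z)))))))
  →15  S(S(S(S(add(S(add(SZ, Z)), mul(add(Z, Z), add(SSSZ, Z)))))))
  →16  S(S(S(S(S(add(add(SZ, Z), mul(add(Z, Z), add(SSSZ, Z))))))))
  →17  S(S(S(S(S(add(S(add(Z, Z)), mul(add(Z, Z), add(SSSZ, Z))))))))
  →18  S(S(S(S(S(S(add(add(Z, Z), mul(add(Z, Z), add(SSSZ, Z)))))))))
  →19  S(S(S(S(S(S(add(Z, mul(add(Z, Z), add(SSSZ, Z)))))))))
  →20  S(S(S(S(S(S(mul(add(Z, Z), add(SSSZ, Z))))))))
  →21  S(S(S(S(S(S(mul(Z, add(SSSZ, Z))))))))
  →22  S^6(Z)

Answer: normal form = S^6(Z)  (in 22 steps)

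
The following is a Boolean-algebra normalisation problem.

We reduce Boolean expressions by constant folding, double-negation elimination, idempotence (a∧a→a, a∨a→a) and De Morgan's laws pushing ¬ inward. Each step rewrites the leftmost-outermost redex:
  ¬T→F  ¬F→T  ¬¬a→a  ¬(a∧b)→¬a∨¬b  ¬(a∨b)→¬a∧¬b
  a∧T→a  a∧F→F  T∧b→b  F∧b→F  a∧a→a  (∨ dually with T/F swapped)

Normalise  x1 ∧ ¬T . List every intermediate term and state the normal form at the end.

Answer: normal form = F  (in 2 steps)

Working:
  start: x1 ∧ ¬T
  [1] x1 ∧ F
  [2] F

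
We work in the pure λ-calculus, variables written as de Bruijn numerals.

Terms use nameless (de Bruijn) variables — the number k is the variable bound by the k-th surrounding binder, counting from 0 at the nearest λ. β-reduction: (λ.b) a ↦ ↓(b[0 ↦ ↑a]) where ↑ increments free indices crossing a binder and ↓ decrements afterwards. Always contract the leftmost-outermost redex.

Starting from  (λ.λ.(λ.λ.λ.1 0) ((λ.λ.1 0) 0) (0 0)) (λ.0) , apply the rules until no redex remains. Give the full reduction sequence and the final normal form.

Answer: normal form = λ.λ.1 1 0  (in 3 steps)

Reduction:
  start: (λ.λ.(λ.λ.λ.1 0) ((λ.λ.1 0) 0) (0 0)) (λ.0)
  step 1: λ.(λ.λ.λ.1 0) ((λ.λ.1 0) 0) (0 0)
  step 2: λ.(λ.λ.1 0) (0 0)
  step 3: λ.λ.1 1 0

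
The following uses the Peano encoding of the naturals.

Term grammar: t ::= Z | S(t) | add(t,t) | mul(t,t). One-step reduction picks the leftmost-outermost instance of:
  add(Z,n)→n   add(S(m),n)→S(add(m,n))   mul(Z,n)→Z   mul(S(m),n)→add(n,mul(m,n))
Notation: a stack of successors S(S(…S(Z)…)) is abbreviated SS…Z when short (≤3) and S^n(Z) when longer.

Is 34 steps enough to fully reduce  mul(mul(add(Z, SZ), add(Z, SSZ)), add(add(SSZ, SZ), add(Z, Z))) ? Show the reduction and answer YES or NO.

Answer: YES — reaches normal form S^6(Z) in 34 ≤ 34 steps

Derivation:
  start: mul(mul(add(Z, SZ), add(Z, SSZ)), add(add(SSZ, SZ), add(Z, Z)))
  [1] mul(mul(SZ, add(Z, SSZ)), add(add(SSZ, SZ), add(Z, Z)))
  [2] mul(add(add(Z, SSZ), mul(Z, add(Z, SSZ))), add(add(SSZ, SZ), add(Z, Z)))
  [3] mul(add(SSZ, mul(Z, add(Z, SSZ))), add(add(SSZ, SZ), add(Z, Z)))
  [4] mul(S(add(SZ, mul(Z, add(Z, SSZ)))), add(add(SSZ, SZ), add(Z, Z)))
  [5] add(add(add(SSZ, SZ), add(Z, Z)), mul(add(SZ, mul(Z, add(Z, SSZ))), add(add(SSZ, SZ), add(Z, Z))))
  [6] add(add(S(add(SZ, SZ)), add(Z, Z)), mul(add(SZ, mul(Z, add(Z, SSZ))), add(add(SSZ, SZ), add(Z, Z))))
  [7] add(S(add(add(SZ, SZ), add(Z, Z))), mul(add(SZ, mul(Z, add(Z, SSZ))), add(add(SSZ, SZ), add(Z, Z))))
  [8] S(add(add(add(SZ, SZ), add(Z, Z)), mul(add(SZ, mul(Z, add(Z, SSZ))), add(add(SSZ, SZ), add(Z, Z)))))
  [9] S(add(add(S(add(Z, SZ)), add(Z, Z)), mul(add(SZ, mul(Z, add(Z, SSZ))), add(add(SSZ, SZ), add(Z, Z)))))
  [10] S(add(S(add(add(Z, SZ), add(Z, Z))), mul(add(SZ, mul(Z, add(Z, SSZ))), add(add(SSZ, SZ), add(Z, Z)))))
  [11] S(S(add(add(add(Z, SZ), add(Z, Z)), mul(add(SZ, mul(Z, add(Z, SSZ))), add(add(SSZ, SZ), add(Z, Z))))))
  [12] S(S(add(add(SZ, add(Z, Z)), mul(add(SZ, mul(Z, add(Z, SSZ))), add(add(SSZ, SZ), add(Z, Z))))))
  [13] S(S(add(S(add(Z, add(Z, Z))), mul(add(SZ, mul(Z, add(Z, SSZ))), add(add(SSZ, SZ), add(Z, Z))))))
  [14] S(S(S(add(add(Z, add(Z, Z)), mul(add(SZ, mul(Z, add(Z, SSZ))), add(add(SSZ, SZ), add(Z, Z)))))))
  [15] S(S(S(add(add(Z, Z), mul(add(SZ, mul(Z, add(Z, SSZ))), add(add(SSZ, SZ), add(Z, Z)))))))
  [16] S(S(S(add(Z, mul(add(SZ, mul(Z, add(Z, SSZ))), add(add(SSZ, SZ), add(Z, Z)))))))
  [17] S(S(S(mul(add(SZ, mul(Z, add(Z, SSZ))), add(add(SSZ, SZ), add(Z, Z))))))
  [18] S(S(S(mul(S(add(Z, mul(Z, add(Z, SSZ)))), add(add(SSZ, SZ), add(Z, Z))))))
  [19] S(S(S(add(add(add(SSZ, SZ), add(Z, Z)), mul(add(Z, mul(Z, add(Z, SSZ))), add(add(SSZ, SZ), add(Z, Z)))))))
  [20] S(S(S(add(add(S(add(SZ, SZ)), add(Z, Z)), mul(add(Z, mul(Z, add(Z, SSZ))), add(add(SSZ, SZ), add(Z, Z)))))))
  [21] S(S(S(add(S(add(add(SZ, SZ), add(Z, Z))), mul(add(Z, mul(Z, add(Z, SSZ))), add(add(SSZ, SZ), add(Z, Z)))))))
  [22] S(S(S(S(add(add(add(SZ, SZ), add(Z, Z)), mul(add(Z, mul(Z, add(Z, SSZ))), add(add(SSZ, SZ), add(Z, Z))))))))
  [23] S(S(S(S(add(add(S(add(Z, SZ)), add(Z, Z)), mul(add(Z, mul(Z, add(Z, SSZ))), add(add(SSZ, SZ), add(Z, Z))))))))
  [24] S(S(S(S(add(S(add(add(Z, SZ), add(Z, Z))), mul(add(Z, mul(Z, add(Z, SSZ))), add(add(SSZ, SZ), add(Z, Z))))))))
  [25] S(S(S(S(S(add(add(add(Z, SZ), add(Z, Z)), mul(add(Z, mul(Z, add(Z, SSZ))), add(add(SSZ, SZ), add(Z, Z)))))))))
  [26] S(S(S(S(S(add(add(SZ, add(Z, Z)), mul(add(Z, mul(Z, add(Z, SSZ))), add(add(SSZ, SZ), add(Z, Z)))))))))
  [27] S(S(S(S(S(add(S(add(Z, add(Z, Z))), mul(add(Z, mul(Z, add(Z, SSZ))), add(add(SSZ, SZ), add(Z, Z)))))))))
  [28] S(S(S(S(S(S(add(add(Z, add(Z, Z)), mul(add(Z, mul(Z, add(Z, SSZ))), add(add(SSZ, SZ), add(Z, Z))))))))))
  [29] S(S(S(S(S(S(add(add(Z, Z), mul(add(Z, mul(Z, add(Z, SSZ))), add(add(SSZ, SZ), add(Z, Z))))))))))
  [30] S(S(S(S(S(S(add(Z, mul(add(Z, mul(Z, add(Z, SSZ))), add(add(SSZ, SZ), add(Z, Z))))))))))
  [31] S(S(S(S(S(S(mul(add(Z, mul(Z, add(Z, SSZ))), add(add(SSZ, SZ), add(Z, Z)))))))))
  [32] S(S(S(S(S(S(mul(mul(Z, add(Z, SSZ)), add(add(SSZ, SZ), add(Z, Z)))))))))
  [33] S(S(S(S(S(S(mul(Z, add(add(SSZ, SZ), add(Z, Z)))))))))
  [34] S^6(Z)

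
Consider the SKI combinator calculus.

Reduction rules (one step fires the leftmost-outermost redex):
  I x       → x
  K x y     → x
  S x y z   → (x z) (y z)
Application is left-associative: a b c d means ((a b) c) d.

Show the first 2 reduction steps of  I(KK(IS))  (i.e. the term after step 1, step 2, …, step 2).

Answer: after 2 steps: K

Derivation:
  start: I(KK(IS))
  [1] KK(IS)
  [2] K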